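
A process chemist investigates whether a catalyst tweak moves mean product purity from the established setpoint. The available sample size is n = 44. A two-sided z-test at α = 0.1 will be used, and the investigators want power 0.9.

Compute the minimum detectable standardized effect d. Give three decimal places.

d ≈ 0.441

Need Φ(δ − 1.645) = 0.9, so δ = 1.645 + 1.282 = 2.926.
(The second rejection-region term Φ(−δ − z_{α/2}) is negligible and dropped.)
δ = d·√n ⇒ d = δ/√n = 2.926/√44 = 0.4412.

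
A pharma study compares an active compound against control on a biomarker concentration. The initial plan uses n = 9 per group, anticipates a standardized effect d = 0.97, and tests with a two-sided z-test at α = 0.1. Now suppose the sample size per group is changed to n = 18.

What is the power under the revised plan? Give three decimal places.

With n = 18 per group: δ = d·√(n/2) = 0.97 × √(18/2) = 2.9100. Critical value z_{0.05} = 1.645.
Revised power = Φ(δ − 1.645) + Φ(−δ − 1.645) = Φ(1.265) + Φ(-4.555) = 0.8971 + 0.0000 = 0.8971.

Power ≈ 0.897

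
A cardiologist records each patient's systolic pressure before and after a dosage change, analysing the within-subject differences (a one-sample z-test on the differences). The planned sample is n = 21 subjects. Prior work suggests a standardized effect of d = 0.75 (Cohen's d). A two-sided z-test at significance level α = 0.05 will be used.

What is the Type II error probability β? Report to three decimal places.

β ≈ 0.070

Noncentrality parameter: δ = d·√n = 0.75 × √21 = 3.4369
Critical value for a two-sided test at α = 0.05: z_{α/2} = 1.960.
Power = Φ(δ − 1.960) + Φ(−δ − 1.960) = Φ(1.477) + Φ(-5.397) = 0.9302 + 0.0000 = 0.9302.
Type II error: β = 1 − power = 1 − 0.9302 = 0.0698.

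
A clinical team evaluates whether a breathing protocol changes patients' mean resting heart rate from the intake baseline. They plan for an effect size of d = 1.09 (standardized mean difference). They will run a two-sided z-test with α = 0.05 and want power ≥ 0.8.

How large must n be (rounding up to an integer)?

n = 7

Set Φ(δ − 1.960) = 0.8; then δ − 1.960 = Φ⁻¹(0.8) = 0.842, giving δ = 2.802.
(The Φ(−δ − z_{α/2}) term is vanishingly small for δ > 0 and is dropped in the standard sample-size formula.)
δ = d·√n ⇒ n = (δ/d)² = (2.802 / 1.09)² = 6.61.
Rounding up, n = 7.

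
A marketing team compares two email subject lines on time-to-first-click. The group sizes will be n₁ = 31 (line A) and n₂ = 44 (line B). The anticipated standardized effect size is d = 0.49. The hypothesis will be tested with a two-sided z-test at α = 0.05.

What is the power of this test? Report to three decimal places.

Power ≈ 0.552

Noncentrality parameter: δ = d / √(1/n₁ + 1/n₂) = 0.49 / √(1/31 + 1/44) = 2.0896
Critical value for a two-sided test at α = 0.05: z_{α/2} = 1.960.
Power = Φ(δ − 1.960) + Φ(−δ − 1.960) = Φ(0.130) + Φ(-4.050) = 0.5516 + 0.0000 = 0.5516.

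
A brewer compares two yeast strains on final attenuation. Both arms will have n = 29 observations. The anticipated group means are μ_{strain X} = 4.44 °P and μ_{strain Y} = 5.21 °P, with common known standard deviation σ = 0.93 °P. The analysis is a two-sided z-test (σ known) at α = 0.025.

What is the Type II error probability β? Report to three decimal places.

Standardized effect: d = |μ_{strain X} − μ_{strain Y}| / σ = |4.44 − 5.21| / 0.93 = 0.8280
Noncentrality parameter: λ = d·√(n/2) = 0.8280 × √(29/2) = 3.1528
Critical value for a two-sided test at α = 0.025: z_{α/2} = 2.241.
Power = Φ(λ − 2.241) + Φ(−λ − 2.241) = Φ(0.911) + Φ(-5.394) = 0.8189 + 0.0000 = 0.8189.
Type II error: β = 1 − power = 1 − 0.8189 = 0.1811.

β ≈ 0.181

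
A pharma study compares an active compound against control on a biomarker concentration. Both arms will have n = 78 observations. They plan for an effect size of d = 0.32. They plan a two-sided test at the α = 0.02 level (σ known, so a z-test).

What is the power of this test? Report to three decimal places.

Power ≈ 0.371

Noncentrality parameter: δ = d·√(n/2) = 0.32 × √(78/2) = 1.9984
Two-sided α = 0.02 → critical value z_{0.01} = 2.326.
Power = Φ(δ − 2.326) + Φ(−δ − 2.326) = Φ(-0.328) + Φ(-4.325) = 0.3715 + 0.0000 = 0.3715.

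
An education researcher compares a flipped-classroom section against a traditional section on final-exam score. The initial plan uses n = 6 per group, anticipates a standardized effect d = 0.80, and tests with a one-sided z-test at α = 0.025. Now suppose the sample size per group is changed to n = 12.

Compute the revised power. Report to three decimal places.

Power ≈ 0.500

With n = 12 per group: δ = d·√(n/2) = 0.80 × √(12/2) = 1.9596. Critical value z_{0.025} = 1.960.
Revised power = Φ(δ − 1.960) = Φ(0.000) = 0.4999.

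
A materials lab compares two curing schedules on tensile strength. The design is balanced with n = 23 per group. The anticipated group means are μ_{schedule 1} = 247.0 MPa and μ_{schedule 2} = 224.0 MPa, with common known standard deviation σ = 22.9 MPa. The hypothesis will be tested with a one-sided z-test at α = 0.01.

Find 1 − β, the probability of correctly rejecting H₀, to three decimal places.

Power ≈ 0.860

Standardized effect: d = |μ_{schedule 1} − μ_{schedule 2}| / σ = |247.0 − 224.0| / 22.9 = 1.0044
Noncentrality parameter: δ = d·√(n/2) = 1.0044 × √(23/2) = 3.4060
Critical value for a one-sided test at α = 0.01: z_α = 2.326.
Power = P(Z > 2.326 − δ) = Φ(1.080) = 0.8598.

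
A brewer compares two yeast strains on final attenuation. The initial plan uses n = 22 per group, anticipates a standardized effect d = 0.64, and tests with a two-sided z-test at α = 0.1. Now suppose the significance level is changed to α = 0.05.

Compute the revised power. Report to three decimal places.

Power ≈ 0.565

δ = d·√(n/2) = 0.64 × √(22/2) = 2.1226 (unchanged). New critical value: z_{0.025} = 1.960.
Revised power = Φ(δ − 1.960) + Φ(−δ − 1.960) = Φ(0.163) + Φ(-4.083) = 0.5646 + 0.0000 = 0.5646.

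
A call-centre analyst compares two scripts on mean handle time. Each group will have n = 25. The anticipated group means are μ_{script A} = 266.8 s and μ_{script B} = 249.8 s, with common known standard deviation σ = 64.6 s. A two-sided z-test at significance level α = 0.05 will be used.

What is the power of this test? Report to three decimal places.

Standardized effect: d = |μ_{script A} − μ_{script B}| / σ = |266.8 − 249.8| / 64.6 = 0.2632
Noncentrality parameter: δ = d·√(n/2) = 0.2632 × √(25/2) = 0.9304
Two-sided α = 0.05 → critical value z_{0.025} = 1.960.
Power = Φ(δ − 1.960) + Φ(−δ − 1.960) = Φ(-1.030) + Φ(-2.890) = 0.1516 + 0.0019 = 0.1535.

Power ≈ 0.154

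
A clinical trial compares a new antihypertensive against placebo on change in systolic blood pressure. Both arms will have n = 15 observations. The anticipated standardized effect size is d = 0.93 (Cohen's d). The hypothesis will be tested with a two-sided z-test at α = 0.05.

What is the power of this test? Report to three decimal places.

Power ≈ 0.721

Noncentrality parameter: δ = d·√(n/2) = 0.93 × √(15/2) = 2.5469
Two-sided α = 0.05 → critical value z_{0.025} = 1.960.
Power = Φ(δ − 1.960) + Φ(−δ − 1.960) = Φ(0.587) + Φ(-4.507) = 0.7214 + 0.0000 = 0.7214.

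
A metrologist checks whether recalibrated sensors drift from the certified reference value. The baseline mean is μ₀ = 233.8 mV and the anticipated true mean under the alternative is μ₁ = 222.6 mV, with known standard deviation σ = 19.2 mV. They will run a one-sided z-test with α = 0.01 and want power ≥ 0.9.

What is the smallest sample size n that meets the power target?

n = 39

Standardized effect: d = |μ₁ − μ₀| / σ = |222.6 − 233.8| / 19.2 = 0.5833
Set Φ(δ − 2.326) = 0.9; then δ − 2.326 = Φ⁻¹(0.9) = 1.282, giving δ = 3.608.
δ = d·√n ⇒ n = (δ/d)² = (3.608 / 0.5833)² = 38.25.
Round up to the next whole unit.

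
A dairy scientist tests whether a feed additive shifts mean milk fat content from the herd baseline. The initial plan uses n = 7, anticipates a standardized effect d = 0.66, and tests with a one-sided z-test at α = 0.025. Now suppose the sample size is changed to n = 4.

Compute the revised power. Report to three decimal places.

Power ≈ 0.261

With n = 4: δ = d·√n = 0.66 × √4 = 1.3200. Critical value z_{0.025} = 1.960.
Revised power = P(Z > 1.960 − δ) = Φ(-0.640) = 0.2611.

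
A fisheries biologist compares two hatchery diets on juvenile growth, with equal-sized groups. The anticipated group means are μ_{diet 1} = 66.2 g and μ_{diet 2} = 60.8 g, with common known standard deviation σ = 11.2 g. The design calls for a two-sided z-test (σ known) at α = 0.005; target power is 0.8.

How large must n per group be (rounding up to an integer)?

n = 115 per group

Standardized effect: d = |μ_{diet 1} − μ_{diet 2}| / σ = |66.2 − 60.8| / 11.2 = 0.4821
Set Φ(δ − 2.807) = 0.8; then δ − 2.807 = Φ⁻¹(0.8) = 0.842, giving δ = 3.649.
(The Φ(−δ − z_{α/2}) term is vanishingly small for δ > 0 and is dropped in the standard sample-size formula.)
δ = d·√(n/2) ⇒ n = 2(δ/d)² = 2 × (3.649 / 0.4821)² = 114.54.
Rounding up, n = 115 per group.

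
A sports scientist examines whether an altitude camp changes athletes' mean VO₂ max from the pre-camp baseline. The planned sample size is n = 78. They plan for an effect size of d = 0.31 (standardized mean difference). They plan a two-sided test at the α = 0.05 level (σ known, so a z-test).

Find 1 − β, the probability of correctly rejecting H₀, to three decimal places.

Noncentrality parameter: δ = d·√n = 0.31 × √78 = 2.7378
Two-sided α = 0.05 → critical value z_{0.025} = 1.960.
Power = Φ(δ − 1.960) + Φ(−δ − 1.960) = Φ(0.778) + Φ(-4.698) = 0.7817 + 0.0000 = 0.7817.

Power ≈ 0.782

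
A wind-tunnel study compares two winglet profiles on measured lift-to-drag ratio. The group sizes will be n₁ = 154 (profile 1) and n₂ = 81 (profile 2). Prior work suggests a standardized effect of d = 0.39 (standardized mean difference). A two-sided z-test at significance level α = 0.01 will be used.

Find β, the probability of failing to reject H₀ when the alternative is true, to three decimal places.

Noncentrality parameter: δ = d / √(1/n₁ + 1/n₂) = 0.39 / √(1/154 + 1/81) = 2.8414
Two-sided α = 0.01 → critical value z_{0.005} = 2.576.
Power = Φ(δ − 2.576) + Φ(−δ − 2.576) = Φ(0.266) + Φ(-5.417) = 0.6047 + 0.0000 = 0.6047.
Type II error: β = 1 − power = 1 − 0.6047 = 0.3953.

β ≈ 0.395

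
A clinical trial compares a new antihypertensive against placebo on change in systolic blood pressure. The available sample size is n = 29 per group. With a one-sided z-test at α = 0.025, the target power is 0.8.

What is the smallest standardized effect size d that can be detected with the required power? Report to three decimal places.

d ≈ 0.736

Need Φ(δ − 1.960) = 0.8, so δ = 1.960 + 0.842 = 2.802.
δ = d·√(n/2) ⇒ d = δ/√(n/2) = 2.802/√(29/2) = 0.7357.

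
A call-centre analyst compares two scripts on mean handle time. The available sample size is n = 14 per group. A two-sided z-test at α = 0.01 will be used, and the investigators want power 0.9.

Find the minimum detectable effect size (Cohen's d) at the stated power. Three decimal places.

d ≈ 1.458

Need Φ(δ − 2.576) = 0.9, so δ = 2.576 + 1.282 = 3.857.
(Lower-tail contribution to power is negligible for δ > 0.)
δ = d·√(n/2) ⇒ d = δ/√(n/2) = 3.857/√(14/2) = 1.4580.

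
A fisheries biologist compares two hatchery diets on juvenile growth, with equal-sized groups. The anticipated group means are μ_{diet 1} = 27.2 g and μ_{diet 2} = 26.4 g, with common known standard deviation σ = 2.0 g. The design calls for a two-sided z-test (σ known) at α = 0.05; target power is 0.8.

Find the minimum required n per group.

n = 99 per group

Standardized effect: d = |μ_{diet 1} − μ_{diet 2}| / σ = |27.2 − 26.4| / 2.0 = 0.4000
Set Φ(δ − 1.960) = 0.8; then δ − 1.960 = Φ⁻¹(0.8) = 0.842, giving δ = 2.802.
(The Φ(−δ − z_{α/2}) term is vanishingly small for δ > 0 and is dropped in the standard sample-size formula.)
δ = d·√(n/2) ⇒ n = 2(δ/d)² = 2 × (2.802 / 0.4000)² = 98.11.
Round up to the next whole unit.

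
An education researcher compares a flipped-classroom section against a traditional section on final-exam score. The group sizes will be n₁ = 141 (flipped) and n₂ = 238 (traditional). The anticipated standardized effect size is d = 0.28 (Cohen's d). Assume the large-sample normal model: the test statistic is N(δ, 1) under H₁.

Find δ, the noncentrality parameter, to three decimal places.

The noncentrality parameter scales effect size by the design's sample-size factor: δ = d / √(1/n₁ + 1/n₂) = 0.28 / √(1/141 + 1/238) = 2.6347

δ ≈ 2.635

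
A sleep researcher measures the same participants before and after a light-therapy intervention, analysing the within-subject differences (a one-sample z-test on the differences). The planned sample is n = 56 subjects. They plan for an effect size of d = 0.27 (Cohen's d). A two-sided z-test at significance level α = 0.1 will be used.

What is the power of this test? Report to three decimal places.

Noncentrality parameter: δ = d·√n = 0.27 × √56 = 2.0205
Critical value for a two-sided test at α = 0.1: z_{α/2} = 1.645.
Power = Φ(δ − 1.645) + Φ(−δ − 1.645) = Φ(0.376) + Φ(-3.665) = 0.6464 + 0.0001 = 0.6465.

Power ≈ 0.647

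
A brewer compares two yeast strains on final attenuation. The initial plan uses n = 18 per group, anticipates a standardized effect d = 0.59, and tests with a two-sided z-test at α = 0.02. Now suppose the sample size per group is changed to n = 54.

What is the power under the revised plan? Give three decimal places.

Power ≈ 0.770

With n = 54 per group: δ = d·√(n/2) = 0.59 × √(54/2) = 3.0657. Critical value z_{0.01} = 2.326.
Revised power = Φ(δ − 2.326) + Φ(−δ − 2.326) = Φ(0.739) + Φ(-5.392) = 0.7702 + 0.0000 = 0.7702.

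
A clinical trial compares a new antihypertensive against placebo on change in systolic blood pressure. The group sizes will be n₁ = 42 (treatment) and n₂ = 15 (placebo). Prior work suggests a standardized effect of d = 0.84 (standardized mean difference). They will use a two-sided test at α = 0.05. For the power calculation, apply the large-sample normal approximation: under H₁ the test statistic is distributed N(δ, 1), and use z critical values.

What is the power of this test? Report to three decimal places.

Noncentrality parameter: δ = d / √(1/n₁ + 1/n₂) = 0.84 / √(1/42 + 1/15) = 2.7926
Two-sided α = 0.05 → critical value z_{0.025} = 1.960.
Power = Φ(δ − 1.960) + Φ(−δ − 1.960) = Φ(0.833) + Φ(-4.753) = 0.7975 + 0.0000 = 0.7975.

Power ≈ 0.797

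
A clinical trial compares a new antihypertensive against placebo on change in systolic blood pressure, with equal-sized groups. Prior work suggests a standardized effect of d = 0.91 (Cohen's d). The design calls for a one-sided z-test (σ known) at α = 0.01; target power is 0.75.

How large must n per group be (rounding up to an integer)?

Set Φ(δ − 2.326) = 0.75; then δ − 2.326 = Φ⁻¹(0.75) = 0.674, giving δ = 3.001.
δ = d·√(n/2) ⇒ n = 2(δ/d)² = 2 × (3.001 / 0.91)² = 21.75.
Rounding up, n = 22 per group.

n = 22 per group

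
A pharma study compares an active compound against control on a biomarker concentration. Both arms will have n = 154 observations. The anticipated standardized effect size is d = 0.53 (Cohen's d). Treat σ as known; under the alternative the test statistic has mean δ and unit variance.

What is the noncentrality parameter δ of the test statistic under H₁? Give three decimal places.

δ ≈ 4.651

The noncentrality parameter scales effect size by the design's sample-size factor: δ = d·√(n/2) = 0.53 × √(154/2) = 4.6507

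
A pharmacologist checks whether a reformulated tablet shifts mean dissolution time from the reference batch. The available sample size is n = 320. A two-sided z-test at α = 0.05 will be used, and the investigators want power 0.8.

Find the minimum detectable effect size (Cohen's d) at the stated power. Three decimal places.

d ≈ 0.157

Required noncentrality: δ = z_{0.025} + z_{0.20} = 1.960 + 0.842 = 2.802.
(Lower-tail contribution to power is negligible for δ > 0.)
δ = d·√n ⇒ d = δ/√n = 2.802/√320 = 0.1566.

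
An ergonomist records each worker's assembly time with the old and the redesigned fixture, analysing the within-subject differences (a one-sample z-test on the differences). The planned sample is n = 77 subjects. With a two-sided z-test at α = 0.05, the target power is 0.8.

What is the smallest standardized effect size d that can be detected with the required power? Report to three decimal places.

Required noncentrality: δ = z_{0.025} + z_{0.20} = 1.960 + 0.842 = 2.802.
(Lower-tail contribution to power is negligible for δ > 0.)
δ = d·√n ⇒ d = δ/√n = 2.802/√77 = 0.3193.

d ≈ 0.319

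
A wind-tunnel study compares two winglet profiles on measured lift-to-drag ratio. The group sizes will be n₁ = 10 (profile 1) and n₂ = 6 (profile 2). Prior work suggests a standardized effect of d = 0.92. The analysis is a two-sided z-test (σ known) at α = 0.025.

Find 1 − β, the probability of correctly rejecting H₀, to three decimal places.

Power ≈ 0.323

Noncentrality parameter: δ = d / √(1/n₁ + 1/n₂) = 0.92 / √(1/10 + 1/6) = 1.7816
Two-sided α = 0.025 → critical value z_{0.0125} = 2.241.
Power = Φ(δ − 2.241) + Φ(−δ − 2.241) = Φ(-0.460) + Φ(-4.023) = 0.3228 + 0.0000 = 0.3228.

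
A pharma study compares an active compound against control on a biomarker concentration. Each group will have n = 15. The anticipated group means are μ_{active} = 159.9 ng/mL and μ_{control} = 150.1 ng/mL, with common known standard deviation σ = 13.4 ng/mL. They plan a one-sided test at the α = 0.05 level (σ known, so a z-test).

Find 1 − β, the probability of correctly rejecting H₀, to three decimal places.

Standardized effect: d = |μ_{active} − μ_{control}| / σ = |159.9 − 150.1| / 13.4 = 0.7313
Noncentrality parameter: δ = d·√(n/2) = 0.7313 × √(15/2) = 2.0029
One-sided α = 0.05 → critical value z_{0.05} = 1.645.
Power = Φ(δ − 1.645) = Φ(0.358) = 0.6398.

Power ≈ 0.640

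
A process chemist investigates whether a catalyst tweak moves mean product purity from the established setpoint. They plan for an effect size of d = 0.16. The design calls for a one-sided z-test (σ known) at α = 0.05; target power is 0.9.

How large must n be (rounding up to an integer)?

For power 0.9 need Φ(δ − z_{0.05}) = 0.9, so δ = z_{0.05} + z_{0.10} = 1.645 + 1.282 = 2.926.
δ = d·√n ⇒ n = (δ/d)² = (2.926 / 0.16)² = 334.53.
Rounding up, n = 335.

n = 335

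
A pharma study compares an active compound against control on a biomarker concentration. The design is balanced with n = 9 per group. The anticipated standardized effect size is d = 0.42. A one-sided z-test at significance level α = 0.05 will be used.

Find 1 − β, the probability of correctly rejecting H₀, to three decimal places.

Noncentrality parameter: δ = d·√(n/2) = 0.42 × √(9/2) = 0.8910
One-sided α = 0.05 → critical value z_{0.05} = 1.645.
Power = P(Z > 1.645 − δ) = Φ(-0.754) = 0.2255.

Power ≈ 0.225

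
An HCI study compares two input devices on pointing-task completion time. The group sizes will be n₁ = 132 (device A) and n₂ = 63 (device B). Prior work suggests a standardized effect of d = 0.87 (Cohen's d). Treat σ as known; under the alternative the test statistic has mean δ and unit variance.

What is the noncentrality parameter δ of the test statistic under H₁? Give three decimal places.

δ ≈ 5.681

The noncentrality parameter scales effect size by the design's sample-size factor: δ = d / √(1/n₁ + 1/n₂) = 0.87 / √(1/132 + 1/63) = 5.6814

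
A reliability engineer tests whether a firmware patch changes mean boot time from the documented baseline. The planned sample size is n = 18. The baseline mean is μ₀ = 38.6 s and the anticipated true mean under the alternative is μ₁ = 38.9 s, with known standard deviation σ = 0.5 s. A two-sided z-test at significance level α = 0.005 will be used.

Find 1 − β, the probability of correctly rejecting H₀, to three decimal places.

Standardized effect: d = |μ₁ − μ₀| / σ = |38.9 − 38.6| / 0.5 = 0.6000
Noncentrality parameter: δ = d·√n = 0.6000 × √18 = 2.5456
Two-sided α = 0.005 → critical value z_{0.0025} = 2.807.
Power = Φ(δ − 2.807) + Φ(−δ − 2.807) = Φ(-0.261) + Φ(-5.353) = 0.3969 + 0.0000 = 0.3969.

Power ≈ 0.397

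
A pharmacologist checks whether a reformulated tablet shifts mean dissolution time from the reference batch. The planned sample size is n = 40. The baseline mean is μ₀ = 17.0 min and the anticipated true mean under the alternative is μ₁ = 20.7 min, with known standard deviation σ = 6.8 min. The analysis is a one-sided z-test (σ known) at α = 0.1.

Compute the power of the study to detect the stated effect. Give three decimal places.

Power ≈ 0.985

Standardized effect: d = |μ₁ − μ₀| / σ = |20.7 − 17.0| / 6.8 = 0.5441
Noncentrality parameter: δ = d·√n = 0.5441 × √40 = 3.4413
Critical value for a one-sided test at α = 0.1: z_α = 1.282.
Power = P(Z > 1.282 − δ) = Φ(2.160) = 0.9846.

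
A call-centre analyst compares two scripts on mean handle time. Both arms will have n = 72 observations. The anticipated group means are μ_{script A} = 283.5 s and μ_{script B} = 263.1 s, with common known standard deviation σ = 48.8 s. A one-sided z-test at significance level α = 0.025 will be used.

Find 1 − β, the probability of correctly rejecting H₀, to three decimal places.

Power ≈ 0.708

Standardized effect: d = |μ_{script A} − μ_{script B}| / σ = |283.5 − 263.1| / 48.8 = 0.4180
Noncentrality parameter: δ = d·√(n/2) = 0.4180 × √(72/2) = 2.5082
Critical value for a one-sided test at α = 0.025: z_α = 1.960.
Power = Φ(δ − 1.960) = Φ(0.548) = 0.7082.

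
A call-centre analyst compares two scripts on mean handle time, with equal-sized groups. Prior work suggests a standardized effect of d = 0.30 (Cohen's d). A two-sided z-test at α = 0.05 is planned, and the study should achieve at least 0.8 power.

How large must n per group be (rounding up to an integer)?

Set Φ(δ − 1.960) = 0.8; then δ − 1.960 = Φ⁻¹(0.8) = 0.842, giving δ = 2.802.
(For δ > 0 the lower-tail rejection region contributes negligibly to power, so the one-term inversion is standard.)
δ = d·√(n/2) ⇒ n = 2(δ/d)² = 2 × (2.802 / 0.30)² = 174.42.
Round up to the next whole unit.

n = 175 per group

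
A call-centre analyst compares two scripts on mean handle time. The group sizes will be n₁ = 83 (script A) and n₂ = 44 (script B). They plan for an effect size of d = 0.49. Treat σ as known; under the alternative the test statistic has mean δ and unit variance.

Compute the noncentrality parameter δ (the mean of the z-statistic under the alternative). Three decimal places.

δ = d / √(1/n₁ + 1/n₂) = 0.49 / √(1/83 + 1/44) = 2.6276

δ ≈ 2.628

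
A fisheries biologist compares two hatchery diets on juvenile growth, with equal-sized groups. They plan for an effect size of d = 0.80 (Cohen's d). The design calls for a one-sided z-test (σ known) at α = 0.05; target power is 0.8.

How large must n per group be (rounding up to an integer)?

n = 20 per group

For power 0.8 need Φ(δ − z_{0.05}) = 0.8, so δ = z_{0.05} + z_{0.20} = 1.645 + 0.842 = 2.486.
δ = d·√(n/2) ⇒ n = 2(δ/d)² = 2 × (2.486 / 0.80)² = 19.32.
Round up to the next whole unit.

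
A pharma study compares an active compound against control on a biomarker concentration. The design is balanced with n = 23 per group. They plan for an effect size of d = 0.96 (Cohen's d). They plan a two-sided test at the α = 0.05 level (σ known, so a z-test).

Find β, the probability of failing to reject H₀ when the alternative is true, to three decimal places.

β ≈ 0.098

Noncentrality parameter: δ = d·√(n/2) = 0.96 × √(23/2) = 3.2555
Critical value for a two-sided test at α = 0.05: z_{α/2} = 1.960.
Power = Φ(δ − 1.960) + Φ(−δ − 1.960) = Φ(1.296) + Φ(-5.215) = 0.9024 + 0.0000 = 0.9024.
Type II error: β = 1 − power = 1 − 0.9024 = 0.0976.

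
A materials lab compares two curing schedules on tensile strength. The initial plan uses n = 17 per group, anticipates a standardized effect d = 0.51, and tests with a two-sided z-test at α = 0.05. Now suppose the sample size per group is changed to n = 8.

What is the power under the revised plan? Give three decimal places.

With n = 8 per group: δ = d·√(n/2) = 0.51 × √(8/2) = 1.0200. Critical value z_{0.025} = 1.960.
Revised power = Φ(δ − 1.960) + Φ(−δ − 1.960) = Φ(-0.940) + Φ(-2.980) = 0.1736 + 0.0014 = 0.1751.

Power ≈ 0.175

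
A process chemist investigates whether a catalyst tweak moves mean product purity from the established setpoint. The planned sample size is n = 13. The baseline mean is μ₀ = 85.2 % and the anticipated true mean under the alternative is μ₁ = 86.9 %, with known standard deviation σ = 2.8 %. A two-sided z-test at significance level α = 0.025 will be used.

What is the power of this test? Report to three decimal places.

Power ≈ 0.479

Standardized effect: d = |μ₁ − μ₀| / σ = |86.9 − 85.2| / 2.8 = 0.6071
Noncentrality parameter: δ = d·√n = 0.6071 × √13 = 2.1891
Critical value for a two-sided test at α = 0.025: z_{α/2} = 2.241.
Power = Φ(δ − 2.241) + Φ(−δ − 2.241) = Φ(-0.052) + Φ(-4.430) = 0.4791 + 0.0000 = 0.4791.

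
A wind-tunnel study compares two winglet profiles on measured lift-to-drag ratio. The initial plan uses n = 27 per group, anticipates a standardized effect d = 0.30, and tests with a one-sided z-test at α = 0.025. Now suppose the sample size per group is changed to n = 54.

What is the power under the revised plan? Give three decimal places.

With n = 54 per group: δ = d·√(n/2) = 0.30 × √(54/2) = 1.5588. Critical value z_{0.025} = 1.960.
Revised power = P(Z > 1.960 − δ) = Φ(-0.401) = 0.3442.

Power ≈ 0.344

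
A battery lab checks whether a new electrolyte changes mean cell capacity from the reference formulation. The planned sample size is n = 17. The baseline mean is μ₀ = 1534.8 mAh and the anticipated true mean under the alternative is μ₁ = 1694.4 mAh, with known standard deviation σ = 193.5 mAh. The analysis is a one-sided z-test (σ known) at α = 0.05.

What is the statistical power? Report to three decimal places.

Power ≈ 0.960

Standardized effect: d = |μ₁ − μ₀| / σ = |1694.4 − 1534.8| / 193.5 = 0.8248
Noncentrality parameter: δ = d·√n = 0.8248 × √17 = 3.4008
Critical value for a one-sided test at α = 0.05: z_α = 1.645.
Power = P(Z > 1.645 − δ) = Φ(1.756) = 0.9604.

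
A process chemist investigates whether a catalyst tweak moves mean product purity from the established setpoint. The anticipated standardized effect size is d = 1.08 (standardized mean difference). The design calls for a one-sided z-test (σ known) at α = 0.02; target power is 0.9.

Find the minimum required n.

n = 10

For power 0.9 need Φ(δ − z_{0.02}) = 0.9, so δ = z_{0.02} + z_{0.10} = 2.054 + 1.282 = 3.335.
δ = d·√n ⇒ n = (δ/d)² = (3.335 / 1.08)² = 9.54.
Rounding up, n = 10.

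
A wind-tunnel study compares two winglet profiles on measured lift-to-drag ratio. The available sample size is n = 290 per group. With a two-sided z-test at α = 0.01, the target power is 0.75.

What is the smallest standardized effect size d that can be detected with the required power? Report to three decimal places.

Required noncentrality: δ = z_{0.005} + z_{0.25} = 2.576 + 0.674 = 3.250.
(Lower-tail contribution to power is negligible for δ > 0.)
δ = d·√(n/2) ⇒ d = δ/√(n/2) = 3.250/√(290/2) = 0.2699.

d ≈ 0.270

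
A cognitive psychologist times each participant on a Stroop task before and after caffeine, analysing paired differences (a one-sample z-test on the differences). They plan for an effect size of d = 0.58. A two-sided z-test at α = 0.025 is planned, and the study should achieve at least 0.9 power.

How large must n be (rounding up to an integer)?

n = 37

Set Φ(δ − 2.241) = 0.9; then δ − 2.241 = Φ⁻¹(0.9) = 1.282, giving δ = 3.523.
(For δ > 0 the lower-tail rejection region contributes negligibly to power, so the one-term inversion is standard.)
δ = d·√n ⇒ n = (δ/d)² = (3.523 / 0.58)² = 36.89.
Round up to the next whole unit.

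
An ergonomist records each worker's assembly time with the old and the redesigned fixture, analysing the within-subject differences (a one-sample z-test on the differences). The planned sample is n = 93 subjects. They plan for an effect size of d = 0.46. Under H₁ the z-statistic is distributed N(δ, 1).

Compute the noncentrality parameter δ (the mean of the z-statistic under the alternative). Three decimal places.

δ ≈ 4.436

The noncentrality parameter scales effect size by the design's sample-size factor: δ = d·√n = 0.46 × √93 = 4.4361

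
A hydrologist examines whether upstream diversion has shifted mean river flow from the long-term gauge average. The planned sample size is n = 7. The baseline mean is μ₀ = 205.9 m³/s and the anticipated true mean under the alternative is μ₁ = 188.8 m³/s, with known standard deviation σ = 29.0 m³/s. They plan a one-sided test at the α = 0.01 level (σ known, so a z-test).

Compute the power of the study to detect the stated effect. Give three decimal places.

Standardized effect: d = |μ₁ − μ₀| / σ = |188.8 − 205.9| / 29.0 = 0.5897
Noncentrality parameter: δ = d·√n = 0.5897 × √7 = 1.5601
One-sided α = 0.01 → critical value z_{0.01} = 2.326.
Power = Φ(δ − 2.326) = Φ(-0.766) = 0.2218.

Power ≈ 0.222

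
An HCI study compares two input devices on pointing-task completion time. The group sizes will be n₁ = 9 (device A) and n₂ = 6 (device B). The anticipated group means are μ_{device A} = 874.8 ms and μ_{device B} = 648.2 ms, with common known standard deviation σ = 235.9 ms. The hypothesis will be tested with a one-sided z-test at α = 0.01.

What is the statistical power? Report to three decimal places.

Power ≈ 0.307

Standardized effect: d = |μ_{device A} − μ_{device B}| / σ = |874.8 − 648.2| / 235.9 = 0.9606
Noncentrality parameter: λ = d / √(1/n₁ + 1/n₂) = 0.9606 / √(1/9 + 1/6) = 1.8226
One-sided α = 0.01 → critical value z_{0.01} = 2.326.
Power = Φ(λ − 2.326) = Φ(-0.504) = 0.3072.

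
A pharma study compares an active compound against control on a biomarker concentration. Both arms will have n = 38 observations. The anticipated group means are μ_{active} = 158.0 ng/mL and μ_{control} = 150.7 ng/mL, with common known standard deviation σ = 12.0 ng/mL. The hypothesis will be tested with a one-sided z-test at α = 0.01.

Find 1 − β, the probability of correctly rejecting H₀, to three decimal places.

Power ≈ 0.628

Standardized effect: d = |μ_{active} − μ_{control}| / σ = |158.0 − 150.7| / 12.0 = 0.6083
Noncentrality parameter: δ = d·√(n/2) = 0.6083 × √(38/2) = 2.6517
Critical value for a one-sided test at α = 0.01: z_α = 2.326.
Power = P(Z > 2.326 − δ) = Φ(0.325) = 0.6275.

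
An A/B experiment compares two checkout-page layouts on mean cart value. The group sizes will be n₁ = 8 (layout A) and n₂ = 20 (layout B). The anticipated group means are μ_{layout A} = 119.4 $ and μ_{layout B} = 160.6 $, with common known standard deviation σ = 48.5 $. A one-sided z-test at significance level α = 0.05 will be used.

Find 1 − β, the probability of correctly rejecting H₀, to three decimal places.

Power ≈ 0.650

Standardized effect: d = |μ_{layout A} − μ_{layout B}| / σ = |119.4 − 160.6| / 48.5 = 0.8495
Noncentrality parameter: δ = d / √(1/n₁ + 1/n₂) = 0.8495 / √(1/8 + 1/20) = 2.0307
One-sided α = 0.05 → critical value z_{0.05} = 1.645.
Power = P(Z > 1.645 − δ) = Φ(0.386) = 0.6502.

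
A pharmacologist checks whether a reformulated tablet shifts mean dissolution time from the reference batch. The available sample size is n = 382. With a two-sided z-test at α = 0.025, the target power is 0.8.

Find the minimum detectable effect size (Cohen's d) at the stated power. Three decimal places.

Need Φ(δ − 2.241) = 0.8, so δ = 2.241 + 0.842 = 3.083.
(Lower-tail contribution to power is negligible for δ > 0.)
δ = d·√n ⇒ d = δ/√n = 3.083/√382 = 0.1577.

d ≈ 0.158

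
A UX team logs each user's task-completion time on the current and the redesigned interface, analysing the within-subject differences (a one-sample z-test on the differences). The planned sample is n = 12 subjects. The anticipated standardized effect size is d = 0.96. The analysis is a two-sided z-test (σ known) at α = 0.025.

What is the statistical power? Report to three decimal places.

Noncentrality parameter: δ = d·√n = 0.96 × √12 = 3.3255
Two-sided α = 0.025 → critical value z_{0.0125} = 2.241.
Power = Φ(δ − 2.241) + Φ(−δ − 2.241) = Φ(1.084) + Φ(-5.567) = 0.8608 + 0.0000 = 0.8608.

Power ≈ 0.861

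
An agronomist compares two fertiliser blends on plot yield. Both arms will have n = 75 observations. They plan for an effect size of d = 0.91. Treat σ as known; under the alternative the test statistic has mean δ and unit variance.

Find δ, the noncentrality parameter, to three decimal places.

The noncentrality parameter scales effect size by the design's sample-size factor: δ = d·√(n/2) = 0.91 × √(75/2) = 5.5726

δ ≈ 5.573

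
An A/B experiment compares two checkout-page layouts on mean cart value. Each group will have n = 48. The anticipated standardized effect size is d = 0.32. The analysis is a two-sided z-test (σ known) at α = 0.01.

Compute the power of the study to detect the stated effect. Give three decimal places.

Noncentrality parameter: δ = d·√(n/2) = 0.32 × √(48/2) = 1.5677
Two-sided α = 0.01 → critical value z_{0.005} = 2.576.
Power = Φ(δ − 2.576) + Φ(−δ − 2.576) = Φ(-1.008) + Φ(-4.144) = 0.1567 + 0.0000 = 0.1567.

Power ≈ 0.157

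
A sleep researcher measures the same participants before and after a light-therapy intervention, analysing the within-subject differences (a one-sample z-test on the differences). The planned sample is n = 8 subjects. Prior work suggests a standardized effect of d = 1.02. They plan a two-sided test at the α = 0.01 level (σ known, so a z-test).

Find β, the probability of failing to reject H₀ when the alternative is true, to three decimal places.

β ≈ 0.379

Noncentrality parameter: δ = d·√n = 1.02 × √8 = 2.8850
Critical value for a two-sided test at α = 0.01: z_{α/2} = 2.576.
Power = Φ(δ − 2.576) + Φ(−δ − 2.576) = Φ(0.309) + Φ(-5.461) = 0.6214 + 0.0000 = 0.6214.
Type II error: β = 1 − power = 1 − 0.6214 = 0.3786.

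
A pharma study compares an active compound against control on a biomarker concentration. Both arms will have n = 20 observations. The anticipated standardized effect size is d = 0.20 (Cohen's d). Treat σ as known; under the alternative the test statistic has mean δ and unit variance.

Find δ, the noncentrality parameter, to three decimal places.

δ = d·√(n/2) = 0.20 × √(20/2) = 0.6325

δ ≈ 0.632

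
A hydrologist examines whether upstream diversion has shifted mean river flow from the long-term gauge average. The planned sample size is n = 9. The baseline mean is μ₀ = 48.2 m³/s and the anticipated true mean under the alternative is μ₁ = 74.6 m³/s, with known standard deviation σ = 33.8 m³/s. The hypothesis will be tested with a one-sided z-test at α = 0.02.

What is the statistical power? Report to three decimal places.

Standardized effect: d = |μ₁ − μ₀| / σ = |74.6 − 48.2| / 33.8 = 0.7811
Noncentrality parameter: δ = d·√n = 0.7811 × √9 = 2.3432
One-sided α = 0.02 → critical value z_{0.02} = 2.054.
Power = P(Z > 2.054 − δ) = Φ(0.289) = 0.6139.

Power ≈ 0.614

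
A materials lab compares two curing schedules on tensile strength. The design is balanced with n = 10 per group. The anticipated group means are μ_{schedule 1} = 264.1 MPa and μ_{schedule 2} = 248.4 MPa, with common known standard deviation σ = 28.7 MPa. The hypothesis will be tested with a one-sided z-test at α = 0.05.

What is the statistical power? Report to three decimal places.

Standardized effect: d = |μ_{schedule 1} − μ_{schedule 2}| / σ = |264.1 − 248.4| / 28.7 = 0.5470
Noncentrality parameter: δ = d·√(n/2) = 0.5470 × √(10/2) = 1.2232
Critical value for a one-sided test at α = 0.05: z_α = 1.645.
Power = Φ(δ − 1.645) = Φ(-0.422) = 0.3366.

Power ≈ 0.337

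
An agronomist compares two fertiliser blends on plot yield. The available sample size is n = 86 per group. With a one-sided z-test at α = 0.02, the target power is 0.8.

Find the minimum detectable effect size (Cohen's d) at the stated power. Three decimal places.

Required noncentrality: δ = z_{0.02} + z_{0.20} = 2.054 + 0.842 = 2.895.
δ = d·√(n/2) ⇒ d = δ/√(n/2) = 2.895/√(86/2) = 0.4415.

d ≈ 0.442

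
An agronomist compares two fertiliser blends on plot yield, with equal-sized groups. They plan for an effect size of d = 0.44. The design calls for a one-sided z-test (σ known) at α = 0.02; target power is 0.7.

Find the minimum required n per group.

n = 69 per group

Set Φ(δ − 2.054) = 0.7; then δ − 2.054 = Φ⁻¹(0.7) = 0.524, giving δ = 2.578.
δ = d·√(n/2) ⇒ n = 2(δ/d)² = 2 × (2.578 / 0.44)² = 68.67.
Rounding up, n = 69 per group.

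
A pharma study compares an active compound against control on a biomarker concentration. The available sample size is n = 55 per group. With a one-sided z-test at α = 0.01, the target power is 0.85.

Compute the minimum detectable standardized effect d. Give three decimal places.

d ≈ 0.641

Need Φ(δ − 2.326) = 0.85, so δ = 2.326 + 1.036 = 3.363.
δ = d·√(n/2) ⇒ d = δ/√(n/2) = 3.363/√(55/2) = 0.6413.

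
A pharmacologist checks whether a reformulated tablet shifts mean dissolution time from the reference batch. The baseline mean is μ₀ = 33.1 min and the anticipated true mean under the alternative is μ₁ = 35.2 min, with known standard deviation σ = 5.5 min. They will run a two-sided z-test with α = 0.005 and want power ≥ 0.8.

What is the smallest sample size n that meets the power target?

n = 92

Standardized effect: d = |μ₁ − μ₀| / σ = |35.2 − 33.1| / 5.5 = 0.3818
Set Φ(δ − 2.807) = 0.8; then δ − 2.807 = Φ⁻¹(0.8) = 0.842, giving δ = 3.649.
(Ignoring the negligible lower-tail rejection probability gives the usual closed-form inversion.)
δ = d·√n ⇒ n = (δ/d)² = (3.649 / 0.3818)² = 91.32.
Rounding up, n = 92.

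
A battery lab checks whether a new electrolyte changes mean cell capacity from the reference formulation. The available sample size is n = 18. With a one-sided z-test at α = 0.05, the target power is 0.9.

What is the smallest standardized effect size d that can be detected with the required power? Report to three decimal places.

Need Φ(δ − 1.645) = 0.9, so δ = 1.645 + 1.282 = 2.926.
δ = d·√n ⇒ d = δ/√n = 2.926/√18 = 0.6898.

d ≈ 0.690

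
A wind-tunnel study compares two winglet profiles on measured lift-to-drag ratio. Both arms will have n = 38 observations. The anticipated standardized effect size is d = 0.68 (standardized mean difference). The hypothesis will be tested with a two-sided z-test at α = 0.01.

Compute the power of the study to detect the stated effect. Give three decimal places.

Power ≈ 0.651

Noncentrality parameter: λ = d·√(n/2) = 0.68 × √(38/2) = 2.9641
Critical value for a two-sided test at α = 0.01: z_{α/2} = 2.576.
Power = Φ(λ − 2.576) + Φ(−λ − 2.576) = Φ(0.388) + Φ(-5.540) = 0.6511 + 0.0000 = 0.6511.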